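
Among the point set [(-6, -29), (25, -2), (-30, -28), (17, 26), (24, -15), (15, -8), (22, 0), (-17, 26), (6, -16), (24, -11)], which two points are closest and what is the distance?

Computing all pairwise distances among 10 points:

d((-6, -29), (25, -2)) = 41.1096
d((-6, -29), (-30, -28)) = 24.0208
d((-6, -29), (17, 26)) = 59.6154
d((-6, -29), (24, -15)) = 33.1059
d((-6, -29), (15, -8)) = 29.6985
d((-6, -29), (22, 0)) = 40.3113
d((-6, -29), (-17, 26)) = 56.0892
d((-6, -29), (6, -16)) = 17.6918
d((-6, -29), (24, -11)) = 34.9857
d((25, -2), (-30, -28)) = 60.8358
d((25, -2), (17, 26)) = 29.1204
d((25, -2), (24, -15)) = 13.0384
d((25, -2), (15, -8)) = 11.6619
d((25, -2), (22, 0)) = 3.6056 <-- minimum
d((25, -2), (-17, 26)) = 50.4777
d((25, -2), (6, -16)) = 23.6008
d((25, -2), (24, -11)) = 9.0554
d((-30, -28), (17, 26)) = 71.5891
d((-30, -28), (24, -15)) = 55.5428
d((-30, -28), (15, -8)) = 49.2443
d((-30, -28), (22, 0)) = 59.0593
d((-30, -28), (-17, 26)) = 55.5428
d((-30, -28), (6, -16)) = 37.9473
d((-30, -28), (24, -11)) = 56.6127
d((17, 26), (24, -15)) = 41.5933
d((17, 26), (15, -8)) = 34.0588
d((17, 26), (22, 0)) = 26.4764
d((17, 26), (-17, 26)) = 34.0
d((17, 26), (6, -16)) = 43.4166
d((17, 26), (24, -11)) = 37.6563
d((24, -15), (15, -8)) = 11.4018
d((24, -15), (22, 0)) = 15.1327
d((24, -15), (-17, 26)) = 57.9828
d((24, -15), (6, -16)) = 18.0278
d((24, -15), (24, -11)) = 4.0
d((15, -8), (22, 0)) = 10.6301
d((15, -8), (-17, 26)) = 46.6905
d((15, -8), (6, -16)) = 12.0416
d((15, -8), (24, -11)) = 9.4868
d((22, 0), (-17, 26)) = 46.8722
d((22, 0), (6, -16)) = 22.6274
d((22, 0), (24, -11)) = 11.1803
d((-17, 26), (6, -16)) = 47.8853
d((-17, 26), (24, -11)) = 55.2268
d((6, -16), (24, -11)) = 18.6815

Closest pair: (25, -2) and (22, 0) with distance 3.6056

The closest pair is (25, -2) and (22, 0) with Euclidean distance 3.6056. For 10 points, brute-force pairwise comparison is shown above. For large n, the divide-and-conquer algorithm (sort by x, recurse on halves, check the dividing strip) achieves O(n log n).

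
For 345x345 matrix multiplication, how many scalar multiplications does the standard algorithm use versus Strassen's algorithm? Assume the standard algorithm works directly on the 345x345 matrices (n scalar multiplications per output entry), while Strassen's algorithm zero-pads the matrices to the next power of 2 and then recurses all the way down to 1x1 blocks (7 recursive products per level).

Matrix multiplication for 345x345 matrices:

Strassen's algorithm requires power-of-2 dimensions. Pad 345x345 to 512x512 (next power of 2).

Standard algorithm: 345^3 = 41063625 multiplications
Strassen's algorithm: 7^(log2(512)) = 7^9 = 40353607 multiplications
Savings: 41063625 - 40353607 = 710018 multiplications

Standard: 41063625 multiplications (345^3). Strassen: 40353607 multiplications (7^9, after padding to 512x512). Strassen reduces 8 recursive multiplications to 7 at each level.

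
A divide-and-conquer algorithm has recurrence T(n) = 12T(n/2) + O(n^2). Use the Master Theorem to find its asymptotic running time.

Master Theorem for T(n) = 12T(n/2) + O(n^2):

a = 12, b = 2, c = 2
log_b(a) = log_2(12) = 3.5850

Case 1: c = 2 < log_2(12) = 3.5850
T(n) = O(n^(log_2 12))

For T(n) = 12T(n/2) + O(n^2): log_2(12) = 3.5850. This is Case 1 of the Master Theorem (c < log_b(a), work dominated by leaves), giving O(n^(log_2 12)).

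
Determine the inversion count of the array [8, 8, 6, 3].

Finding inversions in [8, 8, 6, 3]:

(0, 2): arr[0]=8 > arr[2]=6
(0, 3): arr[0]=8 > arr[3]=3
(1, 2): arr[1]=8 > arr[2]=6
(1, 3): arr[1]=8 > arr[3]=3
(2, 3): arr[2]=6 > arr[3]=3

Total inversions: 5

The array has 5 inversion(s): (0,2), (0,3), (1,2), (1,3), (2,3). Each pair (i,j) satisfies i < j and arr[i] > arr[j].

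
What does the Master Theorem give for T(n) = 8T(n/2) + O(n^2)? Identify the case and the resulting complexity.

Master Theorem for T(n) = 8T(n/2) + O(n^2):

a = 8, b = 2, c = 2
log_b(a) = log_2(8) = 3.0000

Case 1: c = 2 < log_2(8) = 3.0000
T(n) = O(n^(log_2 8)) = O(n^3)

For T(n) = 8T(n/2) + O(n^2): log_2(8) = 3.0000. This is Case 1 of the Master Theorem (c < log_b(a), work dominated by leaves), giving O(n^3).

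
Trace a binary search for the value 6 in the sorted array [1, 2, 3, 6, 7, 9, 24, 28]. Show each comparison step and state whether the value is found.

Binary search for 6 in [1, 2, 3, 6, 7, 9, 24, 28]:

lo=0, hi=7, mid=3, arr[mid]=6 -> Found target at index 3!

Binary search finds 6 at index 3 after 1 comparisons. The search repeatedly halves the search space by comparing with the middle element.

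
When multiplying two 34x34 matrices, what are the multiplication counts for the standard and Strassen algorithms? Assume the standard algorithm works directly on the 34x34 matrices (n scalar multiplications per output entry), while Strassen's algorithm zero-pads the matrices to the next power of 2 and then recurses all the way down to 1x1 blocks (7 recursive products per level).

Matrix multiplication for 34x34 matrices:

Strassen's algorithm requires power-of-2 dimensions. Pad 34x34 to 64x64 (next power of 2).

Standard algorithm: 34^3 = 39304 multiplications
Strassen's algorithm: 7^(log2(64)) = 7^6 = 117649 multiplications
Difference: 39304 - 117649 = -78345 (Strassen uses MORE here due to padding overhead — for small or just-over-power-of-2 n, padding can outweigh the per-level savings)

Standard: 39304 multiplications (34^3). Strassen: 117649 multiplications (7^6, after padding to 64x64). Strassen reduces 8 recursive multiplications to 7 at each level.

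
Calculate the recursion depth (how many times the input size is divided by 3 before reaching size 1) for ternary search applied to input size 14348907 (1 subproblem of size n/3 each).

For divide and conquer with division factor 3:

Problem sizes at each level:
Level 0: 14348907
Level 1: 4782969
Level 2: 1594323
Level 3: 531441
Level 4: 177147
Level 5: 59049
Level 6: 19683
Level 7: 6561
Level 8: 2187
Level 9: 729
Level 10: 243
Level 11: 81
Level 12: 27
Level 13: 9
Level 14: 3
Level 15: 1

The root is level 0 and the size-1 base case is level 15 (the tree spans levels 0 through 15, i.e. 16 levels counting the root), so the depth is the number of divisions: log_3(14348907) = 15

The recursion tree depth is log_3(14348907) = 15. At each level, the problem size is divided by 3, so it takes 15 divisions to reduce to a base case of size 1. The algorithm makes 1 recursive call at each level.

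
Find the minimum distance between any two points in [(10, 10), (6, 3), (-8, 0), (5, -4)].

Computing all pairwise distances among 4 points:

d((10, 10), (6, 3)) = 8.0623
d((10, 10), (-8, 0)) = 20.5913
d((10, 10), (5, -4)) = 14.8661
d((6, 3), (-8, 0)) = 14.3178
d((6, 3), (5, -4)) = 7.0711 <-- minimum
d((-8, 0), (5, -4)) = 13.6015

Closest pair: (6, 3) and (5, -4) with distance 7.0711

The closest pair is (6, 3) and (5, -4) with Euclidean distance 7.0711. For 4 points, brute-force pairwise comparison is shown above. For large n, the divide-and-conquer algorithm (sort by x, recurse on halves, check the dividing strip) achieves O(n log n).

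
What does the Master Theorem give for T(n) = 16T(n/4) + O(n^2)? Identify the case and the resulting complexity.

Master Theorem for T(n) = 16T(n/4) + O(n^2):

a = 16, b = 4, c = 2
log_b(a) = log_4(16) = 2.0000

Case 2: c = 2 = log_4(16) = 2.0000
T(n) = O(n^2 log n) = O(n^2 log n)

For T(n) = 16T(n/4) + O(n^2): log_4(16) = 2.0000. This is Case 2 of the Master Theorem (c = log_b(a), equal work at all levels), giving O(n^2 log n).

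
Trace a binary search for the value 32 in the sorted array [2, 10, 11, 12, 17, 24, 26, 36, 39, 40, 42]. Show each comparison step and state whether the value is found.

Binary search for 32 in [2, 10, 11, 12, 17, 24, 26, 36, 39, 40, 42]:

lo=0, hi=10, mid=5, arr[mid]=24 -> 24 < 32, search right half
lo=6, hi=10, mid=8, arr[mid]=39 -> 39 > 32, search left half
lo=6, hi=7, mid=6, arr[mid]=26 -> 26 < 32, search right half
lo=7, hi=7, mid=7, arr[mid]=36 -> 36 > 32, search left half
lo=7 > hi=6, target 32 not found

Binary search determines that 32 is not in the array after 4 comparisons. The search space was exhausted without finding the target.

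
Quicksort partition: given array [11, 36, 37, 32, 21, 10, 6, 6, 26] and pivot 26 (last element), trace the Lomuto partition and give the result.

Lomuto partition with pivot = 26:

Initial array: [11, 36, 37, 32, 21, 10, 6, 6, 26]

arr[0]=11 <= 26: swap with position 0, array becomes [11, 36, 37, 32, 21, 10, 6, 6, 26]
arr[1]=36 > 26: no swap
arr[2]=37 > 26: no swap
arr[3]=32 > 26: no swap
arr[4]=21 <= 26: swap with position 1, array becomes [11, 21, 37, 32, 36, 10, 6, 6, 26]
arr[5]=10 <= 26: swap with position 2, array becomes [11, 21, 10, 32, 36, 37, 6, 6, 26]
arr[6]=6 <= 26: swap with position 3, array becomes [11, 21, 10, 6, 36, 37, 32, 6, 26]
arr[7]=6 <= 26: swap with position 4, array becomes [11, 21, 10, 6, 6, 37, 32, 36, 26]

Place pivot at position 5: [11, 21, 10, 6, 6, 26, 32, 36, 37]
Pivot position: 5

After partitioning with pivot 26, the array becomes [11, 21, 10, 6, 6, 26, 32, 36, 37]. The pivot is placed at index 5. All elements to the left of the pivot are <= 26, and all elements to the right are > 26.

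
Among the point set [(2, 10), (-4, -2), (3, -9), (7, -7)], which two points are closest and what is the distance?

Computing all pairwise distances among 4 points:

d((2, 10), (-4, -2)) = 13.4164
d((2, 10), (3, -9)) = 19.0263
d((2, 10), (7, -7)) = 17.72
d((-4, -2), (3, -9)) = 9.8995
d((-4, -2), (7, -7)) = 12.083
d((3, -9), (7, -7)) = 4.4721 <-- minimum

Closest pair: (3, -9) and (7, -7) with distance 4.4721

The closest pair is (3, -9) and (7, -7) with Euclidean distance 4.4721. For 4 points, brute-force pairwise comparison is shown above. For large n, the divide-and-conquer algorithm (sort by x, recurse on halves, check the dividing strip) achieves O(n log n).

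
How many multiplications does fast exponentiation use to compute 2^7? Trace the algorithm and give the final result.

Computing 2^7 by squaring (build up from 2^1; each line after the first costs one multiplication):

2^1 = 2
2^2 = (2^1)^2 = 2^2 = 4
2^3 = 2 * 2^2 = 2 * 4 = 8
2^6 = (2^3)^2 = 8^2 = 64
2^7 = 2 * 2^6 = 2 * 64 = 128

Result: 128
Multiplications needed: 4 (4 lines after 2^1)

2^7 = 128. Using exponentiation by squaring, this requires 4 multiplications. The key idea: if the exponent is even, square the half-power; if odd, multiply by the base once.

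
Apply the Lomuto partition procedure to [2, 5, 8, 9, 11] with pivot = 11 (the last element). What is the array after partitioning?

Lomuto partition with pivot = 11:

Initial array: [2, 5, 8, 9, 11]

arr[0]=2 <= 11: swap with position 0, array becomes [2, 5, 8, 9, 11]
arr[1]=5 <= 11: swap with position 1, array becomes [2, 5, 8, 9, 11]
arr[2]=8 <= 11: swap with position 2, array becomes [2, 5, 8, 9, 11]
arr[3]=9 <= 11: swap with position 3, array becomes [2, 5, 8, 9, 11]

Place pivot at position 4: [2, 5, 8, 9, 11]
Pivot position: 4

After partitioning with pivot 11, the array becomes [2, 5, 8, 9, 11]. The pivot is placed at index 4. All elements to the left of the pivot are <= 11, and all elements to the right are > 11.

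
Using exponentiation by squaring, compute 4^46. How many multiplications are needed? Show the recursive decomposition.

Computing 4^46 by squaring (build up from 4^1; each line after the first costs one multiplication):

4^1 = 4
4^2 = (4^1)^2 = 4^2 = 16
4^4 = (4^2)^2 = 16^2 = 256
4^5 = 4 * 4^4 = 4 * 256 = 1024
4^10 = (4^5)^2 = 1024^2 = 1048576
4^11 = 4 * 4^10 = 4 * 1048576 = 4194304
4^22 = (4^11)^2 = 4194304^2 = 17592186044416
4^23 = 4 * 4^22 = 4 * 17592186044416 = 70368744177664
4^46 = (4^23)^2 = 70368744177664^2 = 4951760157141521099596496896

Result: 4951760157141521099596496896
Multiplications needed: 8 (8 lines after 4^1)

4^46 = 4951760157141521099596496896. Using exponentiation by squaring, this requires 8 multiplications. The key idea: if the exponent is even, square the half-power; if odd, multiply by the base once.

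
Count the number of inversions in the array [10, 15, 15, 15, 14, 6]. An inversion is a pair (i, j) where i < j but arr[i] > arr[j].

Finding inversions in [10, 15, 15, 15, 14, 6]:

(0, 5): arr[0]=10 > arr[5]=6
(1, 4): arr[1]=15 > arr[4]=14
(1, 5): arr[1]=15 > arr[5]=6
(2, 4): arr[2]=15 > arr[4]=14
(2, 5): arr[2]=15 > arr[5]=6
(3, 4): arr[3]=15 > arr[4]=14
(3, 5): arr[3]=15 > arr[5]=6
(4, 5): arr[4]=14 > arr[5]=6

Total inversions: 8

The array has 8 inversion(s): (0,5), (1,4), (1,5), (2,4), (2,5), (3,4), (3,5), (4,5). Each pair (i,j) satisfies i < j and arr[i] > arr[j].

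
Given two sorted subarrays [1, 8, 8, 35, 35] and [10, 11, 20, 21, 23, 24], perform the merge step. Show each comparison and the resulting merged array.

Merging process:

Compare 1 vs 10: take 1 from left. Merged: [1]
Compare 8 vs 10: take 8 from left. Merged: [1, 8]
Compare 8 vs 10: take 8 from left. Merged: [1, 8, 8]
Compare 35 vs 10: take 10 from right. Merged: [1, 8, 8, 10]
Compare 35 vs 11: take 11 from right. Merged: [1, 8, 8, 10, 11]
Compare 35 vs 20: take 20 from right. Merged: [1, 8, 8, 10, 11, 20]
Compare 35 vs 21: take 21 from right. Merged: [1, 8, 8, 10, 11, 20, 21]
Compare 35 vs 23: take 23 from right. Merged: [1, 8, 8, 10, 11, 20, 21, 23]
Compare 35 vs 24: take 24 from right. Merged: [1, 8, 8, 10, 11, 20, 21, 23, 24]
Append remaining from left: [35, 35]. Merged: [1, 8, 8, 10, 11, 20, 21, 23, 24, 35, 35]

Final merged array: [1, 8, 8, 10, 11, 20, 21, 23, 24, 35, 35]
Total comparisons: 9

The merged array is [1, 8, 8, 10, 11, 20, 21, 23, 24, 35, 35], requiring 9 comparisons. The merge step runs in O(n) time where n is the total number of elements.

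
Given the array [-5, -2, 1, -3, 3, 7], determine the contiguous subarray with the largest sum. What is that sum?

Using Kadane's algorithm on [-5, -2, 1, -3, 3, 7]:

Scanning through the array:
Position 1 (value -2): max_ending_here = -2, max_so_far = -2
Position 2 (value 1): max_ending_here = 1, max_so_far = 1
Position 3 (value -3): max_ending_here = -2, max_so_far = 1
Position 4 (value 3): max_ending_here = 3, max_so_far = 3
Position 5 (value 7): max_ending_here = 10, max_so_far = 10

Maximum subarray: [3, 7]
Maximum sum: 10

The maximum subarray is [3, 7] with sum 10. This subarray runs from index 4 to index 5.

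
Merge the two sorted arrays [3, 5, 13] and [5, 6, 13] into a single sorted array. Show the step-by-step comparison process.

Merging process:

Compare 3 vs 5: take 3 from left. Merged: [3]
Compare 5 vs 5: take 5 from left. Merged: [3, 5]
Compare 13 vs 5: take 5 from right. Merged: [3, 5, 5]
Compare 13 vs 6: take 6 from right. Merged: [3, 5, 5, 6]
Compare 13 vs 13: take 13 from left. Merged: [3, 5, 5, 6, 13]
Append remaining from right: [13]. Merged: [3, 5, 5, 6, 13, 13]

Final merged array: [3, 5, 5, 6, 13, 13]
Total comparisons: 5

The merged array is [3, 5, 5, 6, 13, 13], requiring 5 comparisons. The merge step runs in O(n) time where n is the total number of elements.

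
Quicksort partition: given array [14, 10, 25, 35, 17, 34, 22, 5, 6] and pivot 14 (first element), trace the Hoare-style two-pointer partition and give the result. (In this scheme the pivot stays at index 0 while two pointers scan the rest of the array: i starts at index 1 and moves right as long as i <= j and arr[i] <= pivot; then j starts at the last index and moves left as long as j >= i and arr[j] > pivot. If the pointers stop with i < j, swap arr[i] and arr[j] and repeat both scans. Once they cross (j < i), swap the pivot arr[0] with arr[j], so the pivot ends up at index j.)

Hoare-style two-pointer partition with pivot = 14:

Initial array: [14, 10, 25, 35, 17, 34, 22, 5, 6]

Pointers start at i = 1, j = 8.
i stops at index 2 (arr[2]=25 > 14), j stops at index 8 (arr[8]=6 <= 14): swap arr[2] and arr[8], array becomes [14, 10, 6, 35, 17, 34, 22, 5, 25]
i stops at index 3 (arr[3]=35 > 14), j stops at index 7 (arr[7]=5 <= 14): swap arr[3] and arr[7], array becomes [14, 10, 6, 5, 17, 34, 22, 35, 25]
i ends at 4, j ends at 3: the pointers have crossed (j < i), so scanning stops.

Swap pivot arr[0] with arr[3] to place pivot at position 3: [5, 10, 6, 14, 17, 34, 22, 35, 25]
Pivot position: 3

After partitioning with pivot 14, the array becomes [5, 10, 6, 14, 17, 34, 22, 35, 25]. The pivot is placed at index 3. All elements to the left of the pivot are <= 14, and all elements to the right are > 14.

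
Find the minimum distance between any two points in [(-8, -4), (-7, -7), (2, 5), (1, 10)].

Computing all pairwise distances among 4 points:

d((-8, -4), (-7, -7)) = 3.1623 <-- minimum
d((-8, -4), (2, 5)) = 13.4536
d((-8, -4), (1, 10)) = 16.6433
d((-7, -7), (2, 5)) = 15.0
d((-7, -7), (1, 10)) = 18.7883
d((2, 5), (1, 10)) = 5.099

Closest pair: (-8, -4) and (-7, -7) with distance 3.1623

The closest pair is (-8, -4) and (-7, -7) with Euclidean distance 3.1623. For 4 points, brute-force pairwise comparison is shown above. For large n, the divide-and-conquer algorithm (sort by x, recurse on halves, check the dividing strip) achieves O(n log n).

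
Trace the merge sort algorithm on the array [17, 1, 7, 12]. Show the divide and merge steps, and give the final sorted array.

Merge sort trace:

Split: [17, 1, 7, 12] -> [17, 1] and [7, 12]
  Split: [17, 1] -> [17] and [1]
  Merge: [17] + [1] -> [1, 17]
  Split: [7, 12] -> [7] and [12]
  Merge: [7] + [12] -> [7, 12]
Merge: [1, 17] + [7, 12] -> [1, 7, 12, 17]

Final sorted array: [1, 7, 12, 17]

The merge sort proceeds by recursively splitting the array and merging sorted halves.
After all merges, the sorted array is [1, 7, 12, 17].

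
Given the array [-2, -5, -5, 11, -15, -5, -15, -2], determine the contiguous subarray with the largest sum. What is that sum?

Using Kadane's algorithm on [-2, -5, -5, 11, -15, -5, -15, -2]:

Scanning through the array:
Position 1 (value -5): max_ending_here = -5, max_so_far = -2
Position 2 (value -5): max_ending_here = -5, max_so_far = -2
Position 3 (value 11): max_ending_here = 11, max_so_far = 11
Position 4 (value -15): max_ending_here = -4, max_so_far = 11
Position 5 (value -5): max_ending_here = -5, max_so_far = 11
Position 6 (value -15): max_ending_here = -15, max_so_far = 11
Position 7 (value -2): max_ending_here = -2, max_so_far = 11

Maximum subarray: [11]
Maximum sum: 11

The maximum subarray is [11] with sum 11. This subarray runs from index 3 to index 3.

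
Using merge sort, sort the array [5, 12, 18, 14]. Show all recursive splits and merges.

Merge sort trace:

Split: [5, 12, 18, 14] -> [5, 12] and [18, 14]
  Split: [5, 12] -> [5] and [12]
  Merge: [5] + [12] -> [5, 12]
  Split: [18, 14] -> [18] and [14]
  Merge: [18] + [14] -> [14, 18]
Merge: [5, 12] + [14, 18] -> [5, 12, 14, 18]

Final sorted array: [5, 12, 14, 18]

The merge sort proceeds by recursively splitting the array and merging sorted halves.
After all merges, the sorted array is [5, 12, 14, 18].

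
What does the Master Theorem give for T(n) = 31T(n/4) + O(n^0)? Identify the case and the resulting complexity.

Master Theorem for T(n) = 31T(n/4) + O(n^0):

a = 31, b = 4, c = 0
log_b(a) = log_4(31) = 2.4771

Case 1: c = 0 < log_4(31) = 2.4771
T(n) = O(n^(log_4 31))

For T(n) = 31T(n/4) + O(n^0): log_4(31) = 2.4771. This is Case 1 of the Master Theorem (c < log_b(a), work dominated by leaves), giving O(n^(log_4 31)).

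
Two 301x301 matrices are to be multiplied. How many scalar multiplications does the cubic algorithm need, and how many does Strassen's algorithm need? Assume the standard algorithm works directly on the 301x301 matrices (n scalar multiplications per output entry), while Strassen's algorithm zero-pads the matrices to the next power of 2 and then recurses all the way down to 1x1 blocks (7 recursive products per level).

Matrix multiplication for 301x301 matrices:

Strassen's algorithm requires power-of-2 dimensions. Pad 301x301 to 512x512 (next power of 2).

Standard algorithm: 301^3 = 27270901 multiplications
Strassen's algorithm: 7^(log2(512)) = 7^9 = 40353607 multiplications
Difference: 27270901 - 40353607 = -13082706 (Strassen uses MORE here due to padding overhead — for small or just-over-power-of-2 n, padding can outweigh the per-level savings)

Standard: 27270901 multiplications (301^3). Strassen: 40353607 multiplications (7^9, after padding to 512x512). Strassen reduces 8 recursive multiplications to 7 at each level.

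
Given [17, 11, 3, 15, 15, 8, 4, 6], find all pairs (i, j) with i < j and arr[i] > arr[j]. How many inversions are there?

Finding inversions in [17, 11, 3, 15, 15, 8, 4, 6]:

(0, 1): arr[0]=17 > arr[1]=11
(0, 2): arr[0]=17 > arr[2]=3
(0, 3): arr[0]=17 > arr[3]=15
(0, 4): arr[0]=17 > arr[4]=15
(0, 5): arr[0]=17 > arr[5]=8
(0, 6): arr[0]=17 > arr[6]=4
(0, 7): arr[0]=17 > arr[7]=6
(1, 2): arr[1]=11 > arr[2]=3
(1, 5): arr[1]=11 > arr[5]=8
(1, 6): arr[1]=11 > arr[6]=4
(1, 7): arr[1]=11 > arr[7]=6
(3, 5): arr[3]=15 > arr[5]=8
(3, 6): arr[3]=15 > arr[6]=4
(3, 7): arr[3]=15 > arr[7]=6
(4, 5): arr[4]=15 > arr[5]=8
(4, 6): arr[4]=15 > arr[6]=4
(4, 7): arr[4]=15 > arr[7]=6
(5, 6): arr[5]=8 > arr[6]=4
(5, 7): arr[5]=8 > arr[7]=6

Total inversions: 19

The array has 19 inversion(s): (0,1), (0,2), (0,3), (0,4), (0,5), (0,6), (0,7), (1,2), (1,5), (1,6), (1,7), (3,5), (3,6), (3,7), (4,5), (4,6), (4,7), (5,6), (5,7). Each pair (i,j) satisfies i < j and arr[i] > arr[j].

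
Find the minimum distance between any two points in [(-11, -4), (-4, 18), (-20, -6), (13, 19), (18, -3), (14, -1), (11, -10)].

Computing all pairwise distances among 7 points:

d((-11, -4), (-4, 18)) = 23.0868
d((-11, -4), (-20, -6)) = 9.2195
d((-11, -4), (13, 19)) = 33.2415
d((-11, -4), (18, -3)) = 29.0172
d((-11, -4), (14, -1)) = 25.1794
d((-11, -4), (11, -10)) = 22.8035
d((-4, 18), (-20, -6)) = 28.8444
d((-4, 18), (13, 19)) = 17.0294
d((-4, 18), (18, -3)) = 30.4138
d((-4, 18), (14, -1)) = 26.1725
d((-4, 18), (11, -10)) = 31.7648
d((-20, -6), (13, 19)) = 41.4005
d((-20, -6), (18, -3)) = 38.1182
d((-20, -6), (14, -1)) = 34.3657
d((-20, -6), (11, -10)) = 31.257
d((13, 19), (18, -3)) = 22.561
d((13, 19), (14, -1)) = 20.025
d((13, 19), (11, -10)) = 29.0689
d((18, -3), (14, -1)) = 4.4721 <-- minimum
d((18, -3), (11, -10)) = 9.8995
d((14, -1), (11, -10)) = 9.4868

Closest pair: (18, -3) and (14, -1) with distance 4.4721

The closest pair is (18, -3) and (14, -1) with Euclidean distance 4.4721. For 7 points, brute-force pairwise comparison is shown above. For large n, the divide-and-conquer algorithm (sort by x, recurse on halves, check the dividing strip) achieves O(n log n).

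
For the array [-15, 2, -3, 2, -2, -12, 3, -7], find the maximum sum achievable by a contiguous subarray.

Using Kadane's algorithm on [-15, 2, -3, 2, -2, -12, 3, -7]:

Scanning through the array:
Position 1 (value 2): max_ending_here = 2, max_so_far = 2
Position 2 (value -3): max_ending_here = -1, max_so_far = 2
Position 3 (value 2): max_ending_here = 2, max_so_far = 2
Position 4 (value -2): max_ending_here = 0, max_so_far = 2
Position 5 (value -12): max_ending_here = -12, max_so_far = 2
Position 6 (value 3): max_ending_here = 3, max_so_far = 3
Position 7 (value -7): max_ending_here = -4, max_so_far = 3

Maximum subarray: [3]
Maximum sum: 3

The maximum subarray is [3] with sum 3. This subarray runs from index 6 to index 6.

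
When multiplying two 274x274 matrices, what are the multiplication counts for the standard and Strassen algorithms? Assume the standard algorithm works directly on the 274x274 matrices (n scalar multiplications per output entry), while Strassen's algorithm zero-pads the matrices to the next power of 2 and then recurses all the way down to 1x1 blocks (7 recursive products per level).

Matrix multiplication for 274x274 matrices:

Strassen's algorithm requires power-of-2 dimensions. Pad 274x274 to 512x512 (next power of 2).

Standard algorithm: 274^3 = 20570824 multiplications
Strassen's algorithm: 7^(log2(512)) = 7^9 = 40353607 multiplications
Difference: 20570824 - 40353607 = -19782783 (Strassen uses MORE here due to padding overhead — for small or just-over-power-of-2 n, padding can outweigh the per-level savings)

Standard: 20570824 multiplications (274^3). Strassen: 40353607 multiplications (7^9, after padding to 512x512). Strassen reduces 8 recursive multiplications to 7 at each level.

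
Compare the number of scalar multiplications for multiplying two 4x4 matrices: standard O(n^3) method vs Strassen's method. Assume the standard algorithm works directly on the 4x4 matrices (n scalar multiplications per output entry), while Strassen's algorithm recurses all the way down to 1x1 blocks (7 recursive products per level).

Matrix multiplication for 4x4 matrices:

Standard algorithm: 4^3 = 64 multiplications
Strassen's algorithm: 7^(log2(4)) = 7^2 = 49 multiplications
Savings: 64 - 49 = 15 multiplications

Standard: 64 multiplications (4^3). Strassen: 49 multiplications (7^2). Strassen reduces 8 recursive multiplications to 7 at each level.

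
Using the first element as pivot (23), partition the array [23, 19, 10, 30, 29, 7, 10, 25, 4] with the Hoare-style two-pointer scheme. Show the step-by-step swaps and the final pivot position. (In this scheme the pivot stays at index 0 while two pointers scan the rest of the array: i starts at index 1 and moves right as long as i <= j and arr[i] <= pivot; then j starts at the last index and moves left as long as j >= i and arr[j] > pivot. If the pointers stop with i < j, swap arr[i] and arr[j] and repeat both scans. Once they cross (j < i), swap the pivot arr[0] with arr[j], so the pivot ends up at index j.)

Hoare-style two-pointer partition with pivot = 23:

Initial array: [23, 19, 10, 30, 29, 7, 10, 25, 4]

Pointers start at i = 1, j = 8.
i stops at index 3 (arr[3]=30 > 23), j stops at index 8 (arr[8]=4 <= 23): swap arr[3] and arr[8], array becomes [23, 19, 10, 4, 29, 7, 10, 25, 30]
i stops at index 4 (arr[4]=29 > 23), j stops at index 6 (arr[6]=10 <= 23): swap arr[4] and arr[6], array becomes [23, 19, 10, 4, 10, 7, 29, 25, 30]
i ends at 6, j ends at 5: the pointers have crossed (j < i), so scanning stops.

Swap pivot arr[0] with arr[5] to place pivot at position 5: [7, 19, 10, 4, 10, 23, 29, 25, 30]
Pivot position: 5

After partitioning with pivot 23, the array becomes [7, 19, 10, 4, 10, 23, 29, 25, 30]. The pivot is placed at index 5. All elements to the left of the pivot are <= 23, and all elements to the right are > 23.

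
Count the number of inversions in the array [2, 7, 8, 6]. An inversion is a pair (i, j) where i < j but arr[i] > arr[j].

Finding inversions in [2, 7, 8, 6]:

(1, 3): arr[1]=7 > arr[3]=6
(2, 3): arr[2]=8 > arr[3]=6

Total inversions: 2

The array has 2 inversion(s): (1,3), (2,3). Each pair (i,j) satisfies i < j and arr[i] > arr[j].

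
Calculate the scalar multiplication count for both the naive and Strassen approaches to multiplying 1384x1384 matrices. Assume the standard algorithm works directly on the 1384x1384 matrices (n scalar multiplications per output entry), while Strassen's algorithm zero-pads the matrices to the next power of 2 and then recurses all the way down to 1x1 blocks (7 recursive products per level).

Matrix multiplication for 1384x1384 matrices:

Strassen's algorithm requires power-of-2 dimensions. Pad 1384x1384 to 2048x2048 (next power of 2).

Standard algorithm: 1384^3 = 2650991104 multiplications
Strassen's algorithm: 7^(log2(2048)) = 7^11 = 1977326743 multiplications
Savings: 2650991104 - 1977326743 = 673664361 multiplications

Standard: 2650991104 multiplications (1384^3). Strassen: 1977326743 multiplications (7^11, after padding to 2048x2048). Strassen reduces 8 recursive multiplications to 7 at each level.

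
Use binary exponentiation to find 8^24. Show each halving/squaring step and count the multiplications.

Computing 8^24 by squaring (build up from 8^1; each line after the first costs one multiplication):

8^1 = 8
8^2 = (8^1)^2 = 8^2 = 64
8^3 = 8 * 8^2 = 8 * 64 = 512
8^6 = (8^3)^2 = 512^2 = 262144
8^12 = (8^6)^2 = 262144^2 = 68719476736
8^24 = (8^12)^2 = 68719476736^2 = 4722366482869645213696

Result: 4722366482869645213696
Multiplications needed: 5 (5 lines after 8^1)

8^24 = 4722366482869645213696. Using exponentiation by squaring, this requires 5 multiplications. The key idea: if the exponent is even, square the half-power; if odd, multiply by the base once.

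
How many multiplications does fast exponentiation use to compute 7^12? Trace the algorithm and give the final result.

Computing 7^12 by squaring (build up from 7^1; each line after the first costs one multiplication):

7^1 = 7
7^2 = (7^1)^2 = 7^2 = 49
7^3 = 7 * 7^2 = 7 * 49 = 343
7^6 = (7^3)^2 = 343^2 = 117649
7^12 = (7^6)^2 = 117649^2 = 13841287201

Result: 13841287201
Multiplications needed: 4 (4 lines after 7^1)

7^12 = 13841287201. Using exponentiation by squaring, this requires 4 multiplications. The key idea: if the exponent is even, square the half-power; if odd, multiply by the base once.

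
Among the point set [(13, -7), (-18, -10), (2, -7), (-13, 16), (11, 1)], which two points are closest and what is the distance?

Computing all pairwise distances among 5 points:

d((13, -7), (-18, -10)) = 31.1448
d((13, -7), (2, -7)) = 11.0
d((13, -7), (-13, 16)) = 34.7131
d((13, -7), (11, 1)) = 8.2462 <-- minimum
d((-18, -10), (2, -7)) = 20.2237
d((-18, -10), (-13, 16)) = 26.4764
d((-18, -10), (11, 1)) = 31.0161
d((2, -7), (-13, 16)) = 27.4591
d((2, -7), (11, 1)) = 12.0416
d((-13, 16), (11, 1)) = 28.3019

Closest pair: (13, -7) and (11, 1) with distance 8.2462

The closest pair is (13, -7) and (11, 1) with Euclidean distance 8.2462. For 5 points, brute-force pairwise comparison is shown above. For large n, the divide-and-conquer algorithm (sort by x, recurse on halves, check the dividing strip) achieves O(n log n).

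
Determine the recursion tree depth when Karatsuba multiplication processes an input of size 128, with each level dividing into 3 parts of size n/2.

For divide and conquer with division factor 2:

Problem sizes at each level:
Level 0: 128
Level 1: 64
Level 2: 32
Level 3: 16
Level 4: 8
Level 5: 4
Level 6: 2
Level 7: 1

The root is level 0 and the size-1 base case is level 7 (the tree spans levels 0 through 7, i.e. 8 levels counting the root), so the depth is the number of divisions: log_2(128) = 7

The recursion tree depth is log_2(128) = 7. At each level, the problem size is divided by 2, so it takes 7 divisions to reduce to a base case of size 1. The algorithm makes 3 recursive calls at each level.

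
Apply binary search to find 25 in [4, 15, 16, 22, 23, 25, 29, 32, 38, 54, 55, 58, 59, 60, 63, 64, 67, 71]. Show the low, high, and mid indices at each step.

Binary search for 25 in [4, 15, 16, 22, 23, 25, 29, 32, 38, 54, 55, 58, 59, 60, 63, 64, 67, 71]:

lo=0, hi=17, mid=8, arr[mid]=38 -> 38 > 25, search left half
lo=0, hi=7, mid=3, arr[mid]=22 -> 22 < 25, search right half
lo=4, hi=7, mid=5, arr[mid]=25 -> Found target at index 5!

Binary search finds 25 at index 5 after 3 comparisons. The search repeatedly halves the search space by comparing with the middle element.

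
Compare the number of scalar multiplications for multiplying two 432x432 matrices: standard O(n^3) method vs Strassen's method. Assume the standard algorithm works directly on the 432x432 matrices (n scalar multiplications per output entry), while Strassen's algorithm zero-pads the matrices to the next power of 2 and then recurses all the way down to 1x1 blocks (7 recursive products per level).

Matrix multiplication for 432x432 matrices:

Strassen's algorithm requires power-of-2 dimensions. Pad 432x432 to 512x512 (next power of 2).

Standard algorithm: 432^3 = 80621568 multiplications
Strassen's algorithm: 7^(log2(512)) = 7^9 = 40353607 multiplications
Savings: 80621568 - 40353607 = 40267961 multiplications

Standard: 80621568 multiplications (432^3). Strassen: 40353607 multiplications (7^9, after padding to 512x512). Strassen reduces 8 recursive multiplications to 7 at each level.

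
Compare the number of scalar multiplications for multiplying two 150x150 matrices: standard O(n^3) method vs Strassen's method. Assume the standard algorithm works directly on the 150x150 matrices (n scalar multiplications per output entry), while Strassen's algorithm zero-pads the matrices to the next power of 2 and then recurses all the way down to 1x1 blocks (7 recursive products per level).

Matrix multiplication for 150x150 matrices:

Strassen's algorithm requires power-of-2 dimensions. Pad 150x150 to 256x256 (next power of 2).

Standard algorithm: 150^3 = 3375000 multiplications
Strassen's algorithm: 7^(log2(256)) = 7^8 = 5764801 multiplications
Difference: 3375000 - 5764801 = -2389801 (Strassen uses MORE here due to padding overhead — for small or just-over-power-of-2 n, padding can outweigh the per-level savings)

Standard: 3375000 multiplications (150^3). Strassen: 5764801 multiplications (7^8, after padding to 256x256). Strassen reduces 8 recursive multiplications to 7 at each level.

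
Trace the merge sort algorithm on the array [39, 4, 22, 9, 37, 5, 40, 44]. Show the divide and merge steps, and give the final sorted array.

Merge sort trace:

Split: [39, 4, 22, 9, 37, 5, 40, 44] -> [39, 4, 22, 9] and [37, 5, 40, 44]
  Split: [39, 4, 22, 9] -> [39, 4] and [22, 9]
    Split: [39, 4] -> [39] and [4]
    Merge: [39] + [4] -> [4, 39]
    Split: [22, 9] -> [22] and [9]
    Merge: [22] + [9] -> [9, 22]
  Merge: [4, 39] + [9, 22] -> [4, 9, 22, 39]
  Split: [37, 5, 40, 44] -> [37, 5] and [40, 44]
    Split: [37, 5] -> [37] and [5]
    Merge: [37] + [5] -> [5, 37]
    Split: [40, 44] -> [40] and [44]
    Merge: [40] + [44] -> [40, 44]
  Merge: [5, 37] + [40, 44] -> [5, 37, 40, 44]
Merge: [4, 9, 22, 39] + [5, 37, 40, 44] -> [4, 5, 9, 22, 37, 39, 40, 44]

Final sorted array: [4, 5, 9, 22, 37, 39, 40, 44]

The merge sort proceeds by recursively splitting the array and merging sorted halves.
After all merges, the sorted array is [4, 5, 9, 22, 37, 39, 40, 44].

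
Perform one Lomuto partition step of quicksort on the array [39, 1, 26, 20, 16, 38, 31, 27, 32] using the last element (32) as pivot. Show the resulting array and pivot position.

Lomuto partition with pivot = 32:

Initial array: [39, 1, 26, 20, 16, 38, 31, 27, 32]

arr[0]=39 > 32: no swap
arr[1]=1 <= 32: swap with position 0, array becomes [1, 39, 26, 20, 16, 38, 31, 27, 32]
arr[2]=26 <= 32: swap with position 1, array becomes [1, 26, 39, 20, 16, 38, 31, 27, 32]
arr[3]=20 <= 32: swap with position 2, array becomes [1, 26, 20, 39, 16, 38, 31, 27, 32]
arr[4]=16 <= 32: swap with position 3, array becomes [1, 26, 20, 16, 39, 38, 31, 27, 32]
arr[5]=38 > 32: no swap
arr[6]=31 <= 32: swap with position 4, array becomes [1, 26, 20, 16, 31, 38, 39, 27, 32]
arr[7]=27 <= 32: swap with position 5, array becomes [1, 26, 20, 16, 31, 27, 39, 38, 32]

Place pivot at position 6: [1, 26, 20, 16, 31, 27, 32, 38, 39]
Pivot position: 6

After partitioning with pivot 32, the array becomes [1, 26, 20, 16, 31, 27, 32, 38, 39]. The pivot is placed at index 6. All elements to the left of the pivot are <= 32, and all elements to the right are > 32.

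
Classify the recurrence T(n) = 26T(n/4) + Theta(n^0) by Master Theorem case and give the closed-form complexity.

Master Theorem for T(n) = 26T(n/4) + O(n^0):

a = 26, b = 4, c = 0
log_b(a) = log_4(26) = 2.3502

Case 1: c = 0 < log_4(26) = 2.3502
T(n) = O(n^(log_4 26))

For T(n) = 26T(n/4) + O(n^0): log_4(26) = 2.3502. This is Case 1 of the Master Theorem (c < log_b(a), work dominated by leaves), giving O(n^(log_4 26)).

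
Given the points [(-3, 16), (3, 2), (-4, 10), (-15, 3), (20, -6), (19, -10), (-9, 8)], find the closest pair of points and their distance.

Computing all pairwise distances among 7 points:

d((-3, 16), (3, 2)) = 15.2315
d((-3, 16), (-4, 10)) = 6.0828
d((-3, 16), (-15, 3)) = 17.6918
d((-3, 16), (20, -6)) = 31.8277
d((-3, 16), (19, -10)) = 34.0588
d((-3, 16), (-9, 8)) = 10.0
d((3, 2), (-4, 10)) = 10.6301
d((3, 2), (-15, 3)) = 18.0278
d((3, 2), (20, -6)) = 18.7883
d((3, 2), (19, -10)) = 20.0
d((3, 2), (-9, 8)) = 13.4164
d((-4, 10), (-15, 3)) = 13.0384
d((-4, 10), (20, -6)) = 28.8444
d((-4, 10), (19, -10)) = 30.4795
d((-4, 10), (-9, 8)) = 5.3852
d((-15, 3), (20, -6)) = 36.1386
d((-15, 3), (19, -10)) = 36.4005
d((-15, 3), (-9, 8)) = 7.8102
d((20, -6), (19, -10)) = 4.1231 <-- minimum
d((20, -6), (-9, 8)) = 32.2025
d((19, -10), (-9, 8)) = 33.2866

Closest pair: (20, -6) and (19, -10) with distance 4.1231

The closest pair is (20, -6) and (19, -10) with Euclidean distance 4.1231. For 7 points, brute-force pairwise comparison is shown above. For large n, the divide-and-conquer algorithm (sort by x, recurse on halves, check the dividing strip) achieves O(n log n).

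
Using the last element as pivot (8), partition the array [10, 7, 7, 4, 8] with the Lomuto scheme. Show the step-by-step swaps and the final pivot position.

Lomuto partition with pivot = 8:

Initial array: [10, 7, 7, 4, 8]

arr[0]=10 > 8: no swap
arr[1]=7 <= 8: swap with position 0, array becomes [7, 10, 7, 4, 8]
arr[2]=7 <= 8: swap with position 1, array becomes [7, 7, 10, 4, 8]
arr[3]=4 <= 8: swap with position 2, array becomes [7, 7, 4, 10, 8]

Place pivot at position 3: [7, 7, 4, 8, 10]
Pivot position: 3

After partitioning with pivot 8, the array becomes [7, 7, 4, 8, 10]. The pivot is placed at index 3. All elements to the left of the pivot are <= 8, and all elements to the right are > 8.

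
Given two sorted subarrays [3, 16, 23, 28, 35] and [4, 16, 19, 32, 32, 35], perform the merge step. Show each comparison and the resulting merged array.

Merging process:

Compare 3 vs 4: take 3 from left. Merged: [3]
Compare 16 vs 4: take 4 from right. Merged: [3, 4]
Compare 16 vs 16: take 16 from left. Merged: [3, 4, 16]
Compare 23 vs 16: take 16 from right. Merged: [3, 4, 16, 16]
Compare 23 vs 19: take 19 from right. Merged: [3, 4, 16, 16, 19]
Compare 23 vs 32: take 23 from left. Merged: [3, 4, 16, 16, 19, 23]
Compare 28 vs 32: take 28 from left. Merged: [3, 4, 16, 16, 19, 23, 28]
Compare 35 vs 32: take 32 from right. Merged: [3, 4, 16, 16, 19, 23, 28, 32]
Compare 35 vs 32: take 32 from right. Merged: [3, 4, 16, 16, 19, 23, 28, 32, 32]
Compare 35 vs 35: take 35 from left. Merged: [3, 4, 16, 16, 19, 23, 28, 32, 32, 35]
Append remaining from right: [35]. Merged: [3, 4, 16, 16, 19, 23, 28, 32, 32, 35, 35]

Final merged array: [3, 4, 16, 16, 19, 23, 28, 32, 32, 35, 35]
Total comparisons: 10

The merged array is [3, 4, 16, 16, 19, 23, 28, 32, 32, 35, 35], requiring 10 comparisons. The merge step runs in O(n) time where n is the total number of elements.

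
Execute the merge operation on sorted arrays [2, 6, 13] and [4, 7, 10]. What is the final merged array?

Merging process:

Compare 2 vs 4: take 2 from left. Merged: [2]
Compare 6 vs 4: take 4 from right. Merged: [2, 4]
Compare 6 vs 7: take 6 from left. Merged: [2, 4, 6]
Compare 13 vs 7: take 7 from right. Merged: [2, 4, 6, 7]
Compare 13 vs 10: take 10 from right. Merged: [2, 4, 6, 7, 10]
Append remaining from left: [13]. Merged: [2, 4, 6, 7, 10, 13]

Final merged array: [2, 4, 6, 7, 10, 13]
Total comparisons: 5

The merged array is [2, 4, 6, 7, 10, 13], requiring 5 comparisons. The merge step runs in O(n) time where n is the total number of elements.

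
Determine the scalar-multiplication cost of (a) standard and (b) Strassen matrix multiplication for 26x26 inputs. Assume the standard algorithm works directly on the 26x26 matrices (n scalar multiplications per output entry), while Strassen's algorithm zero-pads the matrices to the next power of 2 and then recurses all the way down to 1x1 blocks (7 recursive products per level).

Matrix multiplication for 26x26 matrices:

Strassen's algorithm requires power-of-2 dimensions. Pad 26x26 to 32x32 (next power of 2).

Standard algorithm: 26^3 = 17576 multiplications
Strassen's algorithm: 7^(log2(32)) = 7^5 = 16807 multiplications
Savings: 17576 - 16807 = 769 multiplications

Standard: 17576 multiplications (26^3). Strassen: 16807 multiplications (7^5, after padding to 32x32). Strassen reduces 8 recursive multiplications to 7 at each level.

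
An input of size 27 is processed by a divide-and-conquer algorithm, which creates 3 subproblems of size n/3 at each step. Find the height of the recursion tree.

For divide and conquer with division factor 3:

Problem sizes at each level:
Level 0: 27
Level 1: 9
Level 2: 3
Level 3: 1

The root is level 0 and the size-1 base case is level 3 (the tree spans levels 0 through 3, i.e. 4 levels counting the root), so the depth is the number of divisions: log_3(27) = 3

The recursion tree depth is log_3(27) = 3. At each level, the problem size is divided by 3, so it takes 3 divisions to reduce to a base case of size 1. The algorithm makes 3 recursive calls at each level.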